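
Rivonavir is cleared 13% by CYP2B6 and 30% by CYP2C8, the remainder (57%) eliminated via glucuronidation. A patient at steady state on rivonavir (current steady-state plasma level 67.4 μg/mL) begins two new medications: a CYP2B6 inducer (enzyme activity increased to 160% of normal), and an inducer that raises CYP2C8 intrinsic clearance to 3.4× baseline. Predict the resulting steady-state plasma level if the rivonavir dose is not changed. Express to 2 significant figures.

37 μg/mL

The CYP2B6 pathway (13% of clearance) increases to 1.6× activity: 0.13 × 1.6 = 0.208.
The CYP2C8 pathway (30% of clearance) is boosted to 3.4× activity: 0.3 × 3.4 = 1.02.
The remaining 57% of clearance is unaffected.
New clearance relative to baseline: 0.208 + 1.02 + 0.57 = 1.798.
New steady-state plasma level = 67.4 / 1.798 = 37 μg/mL (concentration scales inversely with clearance).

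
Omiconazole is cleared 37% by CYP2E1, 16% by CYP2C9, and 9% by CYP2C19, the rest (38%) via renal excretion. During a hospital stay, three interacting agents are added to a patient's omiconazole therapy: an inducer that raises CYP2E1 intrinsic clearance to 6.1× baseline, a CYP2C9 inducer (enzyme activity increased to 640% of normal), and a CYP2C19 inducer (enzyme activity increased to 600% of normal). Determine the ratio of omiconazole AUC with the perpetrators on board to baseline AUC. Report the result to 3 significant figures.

0.238

The CYP2E1 pathway (37% of clearance) is boosted to 6.1× activity: 0.37 × 6.1 = 2.257.
The CYP2C9 pathway (16% of clearance) increases to 6.4× activity: 0.16 × 6.4 = 1.024.
The CYP2C19 pathway (9% of clearance) increases to 6× activity: 0.09 × 6 = 0.54.
Non-CYP routes (38%) are unchanged.
CL_new/CL_old = 2.257 + 1.024 + 0.54 + 0.38 = 4.201.
Because AUC varies inversely with clearance, the combined effect is 1 / 4.201 = 0.238.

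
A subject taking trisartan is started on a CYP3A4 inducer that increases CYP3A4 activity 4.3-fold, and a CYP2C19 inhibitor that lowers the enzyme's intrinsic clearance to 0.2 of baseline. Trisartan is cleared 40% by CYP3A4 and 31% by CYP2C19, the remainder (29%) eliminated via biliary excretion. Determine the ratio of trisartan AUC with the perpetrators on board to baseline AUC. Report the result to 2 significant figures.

0.48

The CYP3A4 pathway (40% of clearance) increases to 4.3× activity: 0.4 × 4.3 = 1.72.
The CYP2C19 pathway (31% of clearance) drops to 0.2× activity: 0.31 × 0.2 = 0.062.
The remaining 29% of clearance is unaffected.
Relative clearance = 1.72 + 0.062 + 0.29 = 2.072.
AUC ∝ 1/CL: fold-change = 1 / 2.072 = 0.48.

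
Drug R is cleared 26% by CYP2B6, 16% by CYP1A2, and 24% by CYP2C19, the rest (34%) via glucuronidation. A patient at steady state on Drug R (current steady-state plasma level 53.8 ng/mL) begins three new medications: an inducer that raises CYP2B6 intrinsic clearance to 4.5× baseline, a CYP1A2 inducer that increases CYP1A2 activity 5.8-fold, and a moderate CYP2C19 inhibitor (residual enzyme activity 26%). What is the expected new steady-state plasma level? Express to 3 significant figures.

21.5 ng/mL

The CYP2B6 pathway (26% of clearance) rises to 4.5× activity: 0.26 × 4.5 = 1.17.
The CYP1A2 pathway (16% of clearance) is boosted to 5.8× activity: 0.16 × 5.8 = 0.928.
The CYP2C19 pathway (24% of clearance) is reduced to 0.26× activity: 0.24 × 0.26 = 0.0624.
The remaining 34% of clearance is unaffected.
CL_new/CL_old = 1.17 + 0.928 + 0.0624 + 0.34 = 2.5004.
Dividing the baseline by the relative clearance: 53.8 / 2.5004 = 21.5 ng/mL.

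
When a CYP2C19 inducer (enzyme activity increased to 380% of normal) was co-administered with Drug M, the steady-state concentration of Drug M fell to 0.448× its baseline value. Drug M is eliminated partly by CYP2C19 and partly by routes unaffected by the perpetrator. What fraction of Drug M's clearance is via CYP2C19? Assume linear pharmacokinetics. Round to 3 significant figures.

0.440

Write x for the fraction cleared via CYP2C19. The observed steady-state concentration change means clearance rose to 1/0.448 = 2.232 of baseline.
Setting x·3.8 + (1 − x) = 2.232 and solving: x = (2.232 − 1)/(3.8 − 1) = 0.440.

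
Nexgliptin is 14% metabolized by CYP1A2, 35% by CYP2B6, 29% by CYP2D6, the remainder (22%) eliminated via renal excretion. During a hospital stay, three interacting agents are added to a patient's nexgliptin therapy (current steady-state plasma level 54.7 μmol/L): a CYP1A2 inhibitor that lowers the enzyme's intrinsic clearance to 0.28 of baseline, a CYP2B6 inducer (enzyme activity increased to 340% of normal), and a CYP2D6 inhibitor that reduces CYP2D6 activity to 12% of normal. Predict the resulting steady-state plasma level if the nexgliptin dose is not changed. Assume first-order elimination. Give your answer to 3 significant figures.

36.9 μmol/L

The CYP1A2 pathway (14% of clearance) drops to 0.28× activity: 0.14 × 0.28 = 0.0392.
The CYP2B6 pathway (35% of clearance) increases to 3.4× activity: 0.35 × 3.4 = 1.19.
The CYP2D6 pathway (29% of clearance) is reduced to 0.12× activity: 0.29 × 0.12 = 0.0348.
Non-CYP routes (22%) are unchanged.
CL_new/CL_old = 0.0392 + 1.19 + 0.0348 + 0.22 = 1.484.
New steady-state plasma level = 54.7 / 1.484 = 36.9 μmol/L (concentration scales inversely with clearance).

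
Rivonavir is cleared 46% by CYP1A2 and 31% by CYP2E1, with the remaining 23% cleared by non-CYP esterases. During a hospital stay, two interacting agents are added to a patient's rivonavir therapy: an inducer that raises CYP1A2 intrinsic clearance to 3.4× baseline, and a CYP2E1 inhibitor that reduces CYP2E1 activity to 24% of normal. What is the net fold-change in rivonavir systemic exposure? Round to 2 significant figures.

0.54

The CYP1A2 pathway (46% of clearance) increases to 3.4× activity: 0.46 × 3.4 = 1.564.
The CYP2E1 pathway (31% of clearance) drops to 0.24× activity: 0.31 × 0.24 = 0.0744.
The remaining 23% of clearance is unaffected.
New clearance relative to baseline: 1.564 + 0.0744 + 0.23 = 1.8684.
Because systemic exposure varies inversely with clearance, the combined effect is 1 / 1.8684 = 0.54.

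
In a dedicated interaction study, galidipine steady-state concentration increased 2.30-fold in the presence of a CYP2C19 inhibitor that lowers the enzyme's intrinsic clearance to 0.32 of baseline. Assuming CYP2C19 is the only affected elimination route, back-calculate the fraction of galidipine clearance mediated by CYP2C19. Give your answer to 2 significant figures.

Call the CYP2C19 fraction fm. After the interaction, CL_new/CL_old = fm × 0.32 + (1 − fm).
Steady-state concentration ratio = 1 / (new CL fraction), so new CL fraction = 1 / 2.30 = 0.4348.
fm × 0.32 + 1 − fm = 0.4348  ⇒  fm × (0.32 − 1) = −0.5652  ⇒  fm = 0.83.

0.83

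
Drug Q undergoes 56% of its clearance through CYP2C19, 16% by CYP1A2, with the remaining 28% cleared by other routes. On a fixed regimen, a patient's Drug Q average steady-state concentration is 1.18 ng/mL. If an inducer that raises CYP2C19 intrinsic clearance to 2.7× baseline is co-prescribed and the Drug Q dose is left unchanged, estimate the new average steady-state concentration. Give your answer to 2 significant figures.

0.60 ng/mL

CYP2C19: 0.56 × 2.7 = 1.512
CYP1A2: 0.16 (unchanged)
Other: 0.28 (unchanged)
CL_new/CL_old = 1.512 + 0.16 + 0.28 = 1.952.
With dosing unchanged, average steady-state concentration scales as 1/CL: 1.18 / 1.952 = 0.60 ng/mL.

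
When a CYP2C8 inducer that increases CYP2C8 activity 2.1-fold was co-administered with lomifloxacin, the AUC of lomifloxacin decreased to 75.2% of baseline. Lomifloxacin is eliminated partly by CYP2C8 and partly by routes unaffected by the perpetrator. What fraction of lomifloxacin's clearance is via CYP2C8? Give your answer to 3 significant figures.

Call the CYP2C8 fraction fm. After the interaction, CL_new/CL_old = fm × 2.1 + (1 − fm).
AUC ratio = 1 / (new CL fraction), so new CL fraction = 1 / 0.752 = 1.33.
fm × 2.1 + 1 − fm = 1.33  ⇒  fm × (2.1 − 1) = 0.3298  ⇒  fm = 0.300.

0.300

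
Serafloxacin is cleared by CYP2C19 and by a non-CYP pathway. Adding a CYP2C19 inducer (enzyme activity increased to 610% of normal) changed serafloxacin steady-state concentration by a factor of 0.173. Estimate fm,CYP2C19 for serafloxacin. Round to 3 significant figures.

Call the CYP2C19 fraction fm. After the interaction, CL_new/CL_old = fm × 6.1 + (1 − fm).
Steady-state concentration ratio = 1 / (new CL fraction), so new CL fraction = 1 / 0.173 = 5.78.
fm × 6.1 + 1 − fm = 5.78  ⇒  fm × (6.1 − 1) = 4.78  ⇒  fm = 0.937.

0.937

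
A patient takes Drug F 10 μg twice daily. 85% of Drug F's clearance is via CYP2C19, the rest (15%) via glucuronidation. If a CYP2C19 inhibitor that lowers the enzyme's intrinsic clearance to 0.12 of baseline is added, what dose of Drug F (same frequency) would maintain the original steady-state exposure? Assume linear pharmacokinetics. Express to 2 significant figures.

The CYP2C19 pathway (85% of clearance) drops to 0.12× activity: 0.85 × 0.12 = 0.102.
The remaining 15% of clearance is unaffected.
Relative clearance = 0.102 + 0.15 = 0.252.
Exposure is unchanged when dose changes in proportion to clearance. New dose = 10 μg × 0.252 = 2.5 μg.

2.5 μg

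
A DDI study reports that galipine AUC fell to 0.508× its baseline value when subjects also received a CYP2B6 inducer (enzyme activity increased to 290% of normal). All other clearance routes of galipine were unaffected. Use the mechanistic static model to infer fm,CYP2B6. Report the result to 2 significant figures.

CL'/CL = 1 / 0.508 = 1.969
2.9·fm + (1 − fm) = 1.969
fm = (1.969 − 1) / (2.9 − 1) = 0.51

0.51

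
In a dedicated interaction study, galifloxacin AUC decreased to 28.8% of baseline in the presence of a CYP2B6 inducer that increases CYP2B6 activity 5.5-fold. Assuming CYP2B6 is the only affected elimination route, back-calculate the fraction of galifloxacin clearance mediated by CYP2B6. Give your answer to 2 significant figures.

0.55

CL'/CL = 1 / 0.288 = 3.472
5.5·fm + (1 − fm) = 3.472
fm = (3.472 − 1) / (5.5 − 1) = 0.55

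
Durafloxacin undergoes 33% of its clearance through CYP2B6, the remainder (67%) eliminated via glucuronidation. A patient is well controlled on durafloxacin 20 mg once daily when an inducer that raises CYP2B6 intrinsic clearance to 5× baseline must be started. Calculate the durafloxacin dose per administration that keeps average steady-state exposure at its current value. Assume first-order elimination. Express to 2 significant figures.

The CYP2B6 pathway (33% of clearance) is boosted to 5× activity: 0.33 × 5 = 1.65.
The remaining 67% of clearance is unaffected.
Relative clearance = 1.65 + 0.67 = 2.32.
Exposure is unchanged when dose changes in proportion to clearance. New dose = 20 mg × 2.32 = 46 mg.

46 mg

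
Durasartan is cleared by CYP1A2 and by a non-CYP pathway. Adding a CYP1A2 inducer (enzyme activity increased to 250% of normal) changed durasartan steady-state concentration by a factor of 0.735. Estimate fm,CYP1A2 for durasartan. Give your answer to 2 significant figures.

0.24

CL'/CL = 1 / 0.735 = 1.361
2.5·fm + (1 − fm) = 1.361
fm = (1.361 − 1) / (2.5 − 1) = 0.24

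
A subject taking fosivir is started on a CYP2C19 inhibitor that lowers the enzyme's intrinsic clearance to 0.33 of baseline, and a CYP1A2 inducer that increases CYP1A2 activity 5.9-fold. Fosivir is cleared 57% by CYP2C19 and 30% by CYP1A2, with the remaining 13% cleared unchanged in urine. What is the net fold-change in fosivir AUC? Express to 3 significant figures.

The CYP2C19 pathway (57% of clearance) is reduced to 0.33× activity: 0.57 × 0.33 = 0.1881.
The CYP1A2 pathway (30% of clearance) increases to 5.9× activity: 0.3 × 5.9 = 1.77.
Non-CYP routes (13%) are unchanged.
New clearance relative to baseline: 0.1881 + 1.77 + 0.13 = 2.0881.
Net AUC ratio = 1 / 2.0881 = 0.479.

0.479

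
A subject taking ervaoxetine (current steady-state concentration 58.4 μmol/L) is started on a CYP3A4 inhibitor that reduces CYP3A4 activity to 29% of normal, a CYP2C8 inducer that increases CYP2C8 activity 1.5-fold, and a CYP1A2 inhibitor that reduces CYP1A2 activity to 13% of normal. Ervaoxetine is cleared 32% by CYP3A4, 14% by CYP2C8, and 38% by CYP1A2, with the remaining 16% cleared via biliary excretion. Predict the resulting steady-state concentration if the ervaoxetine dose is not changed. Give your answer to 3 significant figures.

114 μmol/L

The CYP3A4 pathway (32% of clearance) is reduced to 0.29× activity: 0.32 × 0.29 = 0.0928.
The CYP2C8 pathway (14% of clearance) is boosted to 1.5× activity: 0.14 × 1.5 = 0.21.
The CYP1A2 pathway (38% of clearance) drops to 0.13× activity: 0.38 × 0.13 = 0.0494.
Non-CYP routes (16%) are unchanged.
New clearance relative to baseline: 0.0928 + 0.21 + 0.0494 + 0.16 = 0.5122.
Dividing the baseline by the relative clearance: 58.4 / 0.5122 = 114 μmol/L.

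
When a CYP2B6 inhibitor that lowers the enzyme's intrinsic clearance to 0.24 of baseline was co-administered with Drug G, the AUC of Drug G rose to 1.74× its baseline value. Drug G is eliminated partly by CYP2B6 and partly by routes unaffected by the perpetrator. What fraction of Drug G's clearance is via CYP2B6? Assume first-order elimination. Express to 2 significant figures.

0.56

Let fm be the CYP2B6 fraction. New clearance relative to baseline = fm × 0.24 + (1 − fm).
AUC ratio = 1 / (new CL fraction), so new CL fraction = 1 / 1.74 = 0.5747.
fm × 0.24 + 1 − fm = 0.5747  ⇒  fm × (0.24 − 1) = −0.4253  ⇒  fm = 0.56.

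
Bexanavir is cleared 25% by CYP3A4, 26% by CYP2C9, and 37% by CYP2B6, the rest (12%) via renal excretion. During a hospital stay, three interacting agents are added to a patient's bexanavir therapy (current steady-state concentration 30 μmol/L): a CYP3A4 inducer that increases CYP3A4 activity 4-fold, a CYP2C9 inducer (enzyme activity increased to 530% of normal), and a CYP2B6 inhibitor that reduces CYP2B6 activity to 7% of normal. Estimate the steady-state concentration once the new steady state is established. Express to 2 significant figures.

12 μmol/L

CYP3A4: 0.25 × 4 = 1
CYP2C9: 0.26 × 5.3 = 1.378
CYP2B6: 0.37 × 0.07 = 0.0259
Other: 0.12 (unchanged)
Relative clearance = 1 + 1.378 + 0.0259 + 0.12 = 2.5239.
Steady-state concentration ∝ 1/CL: new value = 30 / 2.5239 = 12 μmol/L.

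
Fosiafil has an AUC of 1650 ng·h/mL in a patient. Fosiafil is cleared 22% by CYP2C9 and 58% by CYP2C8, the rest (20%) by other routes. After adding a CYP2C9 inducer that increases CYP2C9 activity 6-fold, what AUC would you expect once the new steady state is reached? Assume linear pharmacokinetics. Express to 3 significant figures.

786 ng·h/mL

The CYP2C9 pathway (22% of clearance) rises to 6× activity: 0.22 × 6 = 1.32.
CYP2C8 (58%) and the residual 20% are unaffected.
Relative clearance = 1.32 + 0.58 + 0.2 = 2.1.
With dosing unchanged, AUC scales as 1/CL: 1650 / 2.1 = 786 ng·h/mL.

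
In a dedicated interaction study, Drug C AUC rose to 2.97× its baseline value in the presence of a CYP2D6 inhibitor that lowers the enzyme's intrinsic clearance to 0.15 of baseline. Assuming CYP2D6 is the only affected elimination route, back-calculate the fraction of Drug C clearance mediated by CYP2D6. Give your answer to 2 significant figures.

Write x for the fraction cleared via CYP2D6. The observed AUC change means clearance fell to 1/2.97 = 0.3367 of baseline.
Setting x·0.15 + (1 − x) = 0.3367 and solving: x = (0.3367 − 1)/(0.15 − 1) = 0.78.

0.78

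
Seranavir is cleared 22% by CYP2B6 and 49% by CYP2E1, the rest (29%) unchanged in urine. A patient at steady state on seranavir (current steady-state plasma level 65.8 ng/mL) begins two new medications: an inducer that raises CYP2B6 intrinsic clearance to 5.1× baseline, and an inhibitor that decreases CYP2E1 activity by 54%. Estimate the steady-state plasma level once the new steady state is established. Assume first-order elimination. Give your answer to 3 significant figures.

40.2 ng/mL

CYP2B6: 0.22 × 5.1 = 1.122
CYP2E1: 0.49 × 0.46 = 0.2254
Other: 0.29 (unchanged)
Relative clearance = 1.122 + 0.2254 + 0.29 = 1.6374.
Dividing the baseline by the relative clearance: 65.8 / 1.6374 = 40.2 ng/mL.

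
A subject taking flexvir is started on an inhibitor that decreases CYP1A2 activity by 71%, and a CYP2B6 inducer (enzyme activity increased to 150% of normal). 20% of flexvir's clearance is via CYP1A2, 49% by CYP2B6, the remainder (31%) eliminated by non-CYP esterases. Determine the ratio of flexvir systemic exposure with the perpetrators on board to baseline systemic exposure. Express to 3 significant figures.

0.907

The CYP1A2 pathway (20% of clearance) falls to 0.29× activity: 0.2 × 0.29 = 0.058.
The CYP2B6 pathway (49% of clearance) rises to 1.5× activity: 0.49 × 1.5 = 0.735.
Non-CYP routes (31%) are unchanged.
New clearance relative to baseline: 0.058 + 0.735 + 0.31 = 1.103.
Systemic exposure ∝ 1/CL: fold-change = 1 / 1.103 = 0.907.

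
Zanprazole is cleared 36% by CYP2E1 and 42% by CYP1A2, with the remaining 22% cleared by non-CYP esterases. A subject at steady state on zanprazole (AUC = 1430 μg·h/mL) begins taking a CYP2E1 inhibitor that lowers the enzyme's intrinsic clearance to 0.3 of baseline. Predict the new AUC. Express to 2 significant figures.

The CYP2E1 pathway (36% of clearance) drops to 0.3× activity: 0.36 × 0.3 = 0.108.
CYP1A2 (42%) and the residual 22% are unaffected.
CL_new/CL_old = 0.108 + 0.42 + 0.22 = 0.748.
AUC ∝ 1/CL, so new value = 1430 / 0.748 = 1.9 × 10³ μg·h/mL.

1.9 × 10³ μg·h/mL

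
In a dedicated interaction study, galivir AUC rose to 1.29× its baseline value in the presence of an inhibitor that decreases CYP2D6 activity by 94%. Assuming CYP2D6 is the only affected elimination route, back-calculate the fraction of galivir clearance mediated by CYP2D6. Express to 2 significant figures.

Let x = fm,CYP2D6. Because AUC ∝ 1/CL, relative clearance fell to 1/1.29 = 0.7752.
Only the CYP2D6 route changed, so 0.7752 = x·0.06 + (1 − x), giving x = 0.24.

0.24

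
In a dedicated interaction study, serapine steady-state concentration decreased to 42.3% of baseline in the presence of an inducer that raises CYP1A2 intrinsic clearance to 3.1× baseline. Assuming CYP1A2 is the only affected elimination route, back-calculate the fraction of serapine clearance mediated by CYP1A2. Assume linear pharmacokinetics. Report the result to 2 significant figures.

Write x for the fraction cleared via CYP1A2. The observed steady-state concentration change means clearance rose to 1/0.423 = 2.364 of baseline.
Setting x·3.1 + (1 − x) = 2.364 and solving: x = (2.364 − 1)/(3.1 − 1) = 0.65.

0.65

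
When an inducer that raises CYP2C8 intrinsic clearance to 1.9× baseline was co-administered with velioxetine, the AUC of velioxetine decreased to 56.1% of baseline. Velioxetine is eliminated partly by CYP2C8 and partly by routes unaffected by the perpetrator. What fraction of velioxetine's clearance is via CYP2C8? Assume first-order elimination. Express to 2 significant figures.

0.87

Call the CYP2C8 fraction fm. After the interaction, CL_new/CL_old = fm × 1.9 + (1 − fm).
AUC ratio = 1 / (new CL fraction), so new CL fraction = 1 / 0.561 = 1.783.
fm × 1.9 + 1 − fm = 1.783  ⇒  fm × (1.9 − 1) = 0.7825  ⇒  fm = 0.87.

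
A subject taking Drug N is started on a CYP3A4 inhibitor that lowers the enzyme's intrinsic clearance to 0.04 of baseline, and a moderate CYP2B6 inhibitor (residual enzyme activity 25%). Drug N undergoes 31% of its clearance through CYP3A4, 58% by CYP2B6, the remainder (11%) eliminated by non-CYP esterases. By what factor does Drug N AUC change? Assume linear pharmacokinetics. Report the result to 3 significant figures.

The CYP3A4 pathway (31% of clearance) falls to 0.04× activity: 0.31 × 0.04 = 0.0124.
The CYP2B6 pathway (58% of clearance) drops to 0.25× activity: 0.58 × 0.25 = 0.145.
Non-CYP routes (11%) are unchanged.
Relative clearance = 0.0124 + 0.145 + 0.11 = 0.2674.
Net AUC ratio = 1 / 0.2674 = 3.74.

3.74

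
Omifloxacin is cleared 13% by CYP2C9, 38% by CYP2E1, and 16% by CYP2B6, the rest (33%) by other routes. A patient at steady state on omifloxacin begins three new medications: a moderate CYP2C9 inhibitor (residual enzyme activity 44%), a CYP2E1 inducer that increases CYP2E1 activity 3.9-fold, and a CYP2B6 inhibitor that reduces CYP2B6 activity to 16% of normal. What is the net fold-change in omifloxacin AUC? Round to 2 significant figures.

The CYP2C9 pathway (13% of clearance) falls to 0.44× activity: 0.13 × 0.44 = 0.0572.
The CYP2E1 pathway (38% of clearance) is boosted to 3.9× activity: 0.38 × 3.9 = 1.482.
The CYP2B6 pathway (16% of clearance) drops to 0.16× activity: 0.16 × 0.16 = 0.0256.
The remaining 33% of clearance is unaffected.
CL_new/CL_old = 0.0572 + 1.482 + 0.0256 + 0.33 = 1.8948.
AUC ∝ 1/CL: fold-change = 1 / 1.8948 = 0.53.

0.53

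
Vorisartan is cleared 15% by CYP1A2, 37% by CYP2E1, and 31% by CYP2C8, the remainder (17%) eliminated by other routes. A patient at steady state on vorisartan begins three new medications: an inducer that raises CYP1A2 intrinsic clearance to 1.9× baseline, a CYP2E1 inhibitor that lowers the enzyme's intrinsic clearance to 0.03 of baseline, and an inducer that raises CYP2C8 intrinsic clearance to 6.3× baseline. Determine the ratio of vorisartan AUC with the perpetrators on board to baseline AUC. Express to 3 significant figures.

0.413

CYP1A2: 0.15 × 1.9 = 0.285
CYP2E1: 0.37 × 0.03 = 0.0111
CYP2C8: 0.31 × 6.3 = 1.953
Other: 0.17 (unchanged)
New clearance relative to baseline: 0.285 + 0.0111 + 1.953 + 0.17 = 2.4191.
Net AUC ratio = 1 / 2.4191 = 0.413.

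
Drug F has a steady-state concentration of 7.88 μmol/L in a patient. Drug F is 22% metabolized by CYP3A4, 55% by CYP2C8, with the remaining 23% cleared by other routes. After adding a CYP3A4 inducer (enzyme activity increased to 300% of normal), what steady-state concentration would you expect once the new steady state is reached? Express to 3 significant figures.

5.47 μmol/L

The CYP3A4 pathway (22% of clearance) increases to 3× activity: 0.22 × 3 = 0.66.
CYP2C8 (55%) and the residual 23% are unaffected.
Relative clearance = 0.66 + 0.55 + 0.23 = 1.44.
With dosing unchanged, steady-state concentration scales as 1/CL: 7.88 / 1.44 = 5.47 μmol/L.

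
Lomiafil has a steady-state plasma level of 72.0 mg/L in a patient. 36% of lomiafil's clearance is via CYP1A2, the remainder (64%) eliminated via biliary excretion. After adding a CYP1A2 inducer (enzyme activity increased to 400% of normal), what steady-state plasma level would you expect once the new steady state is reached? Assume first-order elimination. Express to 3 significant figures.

34.6 mg/L

The CYP1A2 pathway (36% of clearance) is boosted to 4× activity: 0.36 × 4 = 1.44.
The remaining 64% of clearance is unaffected.
Relative clearance = 1.44 + 0.64 = 2.08.
New steady-state plasma level = baseline ÷ relative clearance = 72.0 / 2.08 = 34.6 mg/L.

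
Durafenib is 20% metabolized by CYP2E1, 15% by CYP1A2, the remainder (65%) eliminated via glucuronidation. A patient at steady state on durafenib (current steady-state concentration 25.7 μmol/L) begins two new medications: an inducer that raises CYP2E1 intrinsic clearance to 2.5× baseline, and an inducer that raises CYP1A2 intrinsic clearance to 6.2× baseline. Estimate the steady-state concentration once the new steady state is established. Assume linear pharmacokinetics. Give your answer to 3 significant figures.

12.4 μmol/L

The CYP2E1 pathway (20% of clearance) rises to 2.5× activity: 0.2 × 2.5 = 0.5.
The CYP1A2 pathway (15% of clearance) increases to 6.2× activity: 0.15 × 6.2 = 0.93.
Non-CYP routes (65%) are unchanged.
New clearance relative to baseline: 0.5 + 0.93 + 0.65 = 2.08.
New steady-state concentration = 25.7 / 2.08 = 12.4 μmol/L (concentration scales inversely with clearance).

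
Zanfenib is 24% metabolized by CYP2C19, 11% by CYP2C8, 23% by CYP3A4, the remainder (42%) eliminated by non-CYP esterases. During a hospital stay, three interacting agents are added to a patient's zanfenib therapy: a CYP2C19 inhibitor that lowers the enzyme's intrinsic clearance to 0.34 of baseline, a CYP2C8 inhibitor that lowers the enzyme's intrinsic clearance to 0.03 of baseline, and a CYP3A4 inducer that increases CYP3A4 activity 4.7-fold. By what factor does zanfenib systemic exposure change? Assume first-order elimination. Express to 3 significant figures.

The CYP2C19 pathway (24% of clearance) drops to 0.34× activity: 0.24 × 0.34 = 0.0816.
The CYP2C8 pathway (11% of clearance) falls to 0.03× activity: 0.11 × 0.03 = 0.0033.
The CYP3A4 pathway (23% of clearance) is boosted to 4.7× activity: 0.23 × 4.7 = 1.081.
The remaining 42% of clearance is unaffected.
CL_new/CL_old = 0.0816 + 0.0033 + 1.081 + 0.42 = 1.5859.
Net systemic exposure ratio = 1 / 1.5859 = 0.631.

0.631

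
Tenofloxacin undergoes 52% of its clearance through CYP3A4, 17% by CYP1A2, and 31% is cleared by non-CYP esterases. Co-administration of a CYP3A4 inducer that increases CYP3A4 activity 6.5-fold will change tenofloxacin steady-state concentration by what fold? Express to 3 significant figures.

0.259

The CYP3A4 pathway (52% of clearance) increases to 6.5× activity: 0.52 × 6.5 = 3.38.
CYP1A2 (17%) and the residual 31% are unaffected.
Relative clearance = 3.38 + 0.17 + 0.31 = 3.86.
Since steady-state concentration ∝ 1/CL, the ratio is 1 / 3.86 = 0.259.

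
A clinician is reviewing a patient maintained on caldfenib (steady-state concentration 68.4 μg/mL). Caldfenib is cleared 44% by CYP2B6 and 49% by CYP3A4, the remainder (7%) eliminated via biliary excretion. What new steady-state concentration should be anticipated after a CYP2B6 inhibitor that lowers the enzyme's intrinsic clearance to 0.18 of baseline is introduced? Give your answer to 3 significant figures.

107 μg/mL

CYP2B6: 0.44 × 0.18 = 0.0792
CYP3A4: 0.49 (unchanged)
Other: 0.07 (unchanged)
CL_new/CL_old = 0.0792 + 0.49 + 0.07 = 0.6392.
New steady-state concentration = baseline ÷ relative clearance = 68.4 / 0.6392 = 107 μg/mL.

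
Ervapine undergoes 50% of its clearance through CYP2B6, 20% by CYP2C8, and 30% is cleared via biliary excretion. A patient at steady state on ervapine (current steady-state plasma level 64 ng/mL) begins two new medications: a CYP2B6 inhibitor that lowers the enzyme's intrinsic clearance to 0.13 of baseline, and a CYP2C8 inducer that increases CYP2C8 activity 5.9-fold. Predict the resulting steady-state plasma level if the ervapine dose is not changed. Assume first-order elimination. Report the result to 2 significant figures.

CYP2B6: 0.5 × 0.13 = 0.065
CYP2C8: 0.2 × 5.9 = 1.18
Other: 0.3 (unchanged)
New clearance relative to baseline: 0.065 + 1.18 + 0.3 = 1.545.
Steady-state plasma level ∝ 1/CL: new value = 64 / 1.545 = 41 ng/mL.

41 ng/mL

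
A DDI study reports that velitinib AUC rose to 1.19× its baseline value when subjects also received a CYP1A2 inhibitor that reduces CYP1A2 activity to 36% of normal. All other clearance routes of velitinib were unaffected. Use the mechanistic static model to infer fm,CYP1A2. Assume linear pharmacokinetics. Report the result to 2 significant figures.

Let fm be the CYP1A2 fraction. New clearance relative to baseline = fm × 0.36 + (1 − fm).
AUC ratio = 1 / (new CL fraction), so new CL fraction = 1 / 1.19 = 0.8403.
fm × 0.36 + 1 − fm = 0.8403  ⇒  fm × (0.36 − 1) = −0.1597  ⇒  fm = 0.25.

0.25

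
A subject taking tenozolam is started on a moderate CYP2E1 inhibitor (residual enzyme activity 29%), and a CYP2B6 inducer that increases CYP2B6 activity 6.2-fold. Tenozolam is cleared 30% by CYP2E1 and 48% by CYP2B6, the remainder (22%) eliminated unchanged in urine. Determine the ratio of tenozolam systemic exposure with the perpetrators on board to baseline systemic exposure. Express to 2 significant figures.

0.30

The CYP2E1 pathway (30% of clearance) is reduced to 0.29× activity: 0.3 × 0.29 = 0.087.
The CYP2B6 pathway (48% of clearance) is boosted to 6.2× activity: 0.48 × 6.2 = 2.976.
Non-CYP routes (22%) are unchanged.
CL_new/CL_old = 0.087 + 2.976 + 0.22 = 3.283.
Because systemic exposure varies inversely with clearance, the combined effect is 1 / 3.283 = 0.30.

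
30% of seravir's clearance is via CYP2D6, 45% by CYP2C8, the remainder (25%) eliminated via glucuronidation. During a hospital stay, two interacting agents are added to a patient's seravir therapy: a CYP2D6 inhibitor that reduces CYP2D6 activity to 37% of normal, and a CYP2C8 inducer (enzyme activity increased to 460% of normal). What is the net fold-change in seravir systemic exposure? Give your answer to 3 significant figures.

The CYP2D6 pathway (30% of clearance) falls to 0.37× activity: 0.3 × 0.37 = 0.111.
The CYP2C8 pathway (45% of clearance) is boosted to 4.6× activity: 0.45 × 4.6 = 2.07.
The remaining 25% of clearance is unaffected.
Relative clearance = 0.111 + 2.07 + 0.25 = 2.431.
Systemic exposure ∝ 1/CL: fold-change = 1 / 2.431 = 0.411.

0.411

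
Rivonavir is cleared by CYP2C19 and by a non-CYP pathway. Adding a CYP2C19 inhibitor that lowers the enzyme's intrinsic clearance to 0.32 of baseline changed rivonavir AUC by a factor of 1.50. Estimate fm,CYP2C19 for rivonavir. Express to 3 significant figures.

CL'/CL = 1 / 1.50 = 0.6667
0.32·fm + (1 − fm) = 0.6667
fm = (0.6667 − 1) / (0.32 − 1) = 0.490

0.490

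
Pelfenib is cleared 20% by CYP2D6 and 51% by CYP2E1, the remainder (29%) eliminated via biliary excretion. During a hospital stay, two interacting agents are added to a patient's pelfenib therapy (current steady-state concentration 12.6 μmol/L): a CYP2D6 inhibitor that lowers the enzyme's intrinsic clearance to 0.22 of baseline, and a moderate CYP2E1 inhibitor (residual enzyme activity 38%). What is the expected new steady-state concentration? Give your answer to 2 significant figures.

24 μmol/L

The CYP2D6 pathway (20% of clearance) drops to 0.22× activity: 0.2 × 0.22 = 0.044.
The CYP2E1 pathway (51% of clearance) drops to 0.38× activity: 0.51 × 0.38 = 0.1938.
The remaining 29% of clearance is unaffected.
New clearance relative to baseline: 0.044 + 0.1938 + 0.29 = 0.5278.
Dividing the baseline by the relative clearance: 12.6 / 0.5278 = 24 μmol/L.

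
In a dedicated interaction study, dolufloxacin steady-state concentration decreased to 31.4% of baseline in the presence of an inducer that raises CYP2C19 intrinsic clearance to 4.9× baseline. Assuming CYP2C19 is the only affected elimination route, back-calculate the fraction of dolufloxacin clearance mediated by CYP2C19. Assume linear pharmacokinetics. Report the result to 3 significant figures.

CL'/CL = 1 / 0.314 = 3.185
4.9·fm + (1 − fm) = 3.185
fm = (3.185 − 1) / (4.9 − 1) = 0.560

0.560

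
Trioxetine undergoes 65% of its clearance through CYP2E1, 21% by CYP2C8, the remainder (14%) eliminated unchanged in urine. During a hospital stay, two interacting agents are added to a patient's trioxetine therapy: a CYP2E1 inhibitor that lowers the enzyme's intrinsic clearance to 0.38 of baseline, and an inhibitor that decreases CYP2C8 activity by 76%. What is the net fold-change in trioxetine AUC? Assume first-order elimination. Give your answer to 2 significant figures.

The CYP2E1 pathway (65% of clearance) falls to 0.38× activity: 0.65 × 0.38 = 0.247.
The CYP2C8 pathway (21% of clearance) falls to 0.24× activity: 0.21 × 0.24 = 0.0504.
The remaining 14% of clearance is unaffected.
New clearance relative to baseline: 0.247 + 0.0504 + 0.14 = 0.4374.
Net AUC ratio = 1 / 0.4374 = 2.3.

2.3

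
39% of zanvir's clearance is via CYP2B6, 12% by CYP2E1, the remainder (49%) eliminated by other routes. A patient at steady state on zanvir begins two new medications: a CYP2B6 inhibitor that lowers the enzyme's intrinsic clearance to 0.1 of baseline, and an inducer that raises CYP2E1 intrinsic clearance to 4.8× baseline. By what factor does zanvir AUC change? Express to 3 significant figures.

The CYP2B6 pathway (39% of clearance) drops to 0.1× activity: 0.39 × 0.1 = 0.039.
The CYP2E1 pathway (12% of clearance) increases to 4.8× activity: 0.12 × 4.8 = 0.576.
Non-CYP routes (49%) are unchanged.
New clearance relative to baseline: 0.039 + 0.576 + 0.49 = 1.105.
Because AUC varies inversely with clearance, the combined effect is 1 / 1.105 = 0.905.

0.905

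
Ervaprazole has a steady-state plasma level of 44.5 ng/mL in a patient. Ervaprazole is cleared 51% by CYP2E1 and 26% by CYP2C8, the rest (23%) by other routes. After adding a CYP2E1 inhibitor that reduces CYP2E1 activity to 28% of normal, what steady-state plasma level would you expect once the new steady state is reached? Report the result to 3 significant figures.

70.3 ng/mL

The CYP2E1 pathway (51% of clearance) falls to 0.28× activity: 0.51 × 0.28 = 0.1428.
CYP2C8 (26%) and the residual 23% are unaffected.
Relative clearance = 0.1428 + 0.26 + 0.23 = 0.6328.
Steady-state plasma level ∝ 1/CL, so new value = 44.5 / 0.6328 = 70.3 ng/mL.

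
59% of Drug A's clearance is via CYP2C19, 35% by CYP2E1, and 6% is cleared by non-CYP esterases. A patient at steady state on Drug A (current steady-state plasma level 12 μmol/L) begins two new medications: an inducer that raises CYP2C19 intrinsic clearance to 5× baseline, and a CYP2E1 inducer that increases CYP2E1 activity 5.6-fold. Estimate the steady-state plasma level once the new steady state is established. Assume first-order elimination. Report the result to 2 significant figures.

The CYP2C19 pathway (59% of clearance) increases to 5× activity: 0.59 × 5 = 2.95.
The CYP2E1 pathway (35% of clearance) rises to 5.6× activity: 0.35 × 5.6 = 1.96.
The remaining 6% of clearance is unaffected.
New clearance relative to baseline: 2.95 + 1.96 + 0.06 = 4.97.
Steady-state plasma level ∝ 1/CL: new value = 12 / 4.97 = 2.4 μmol/L.

2.4 μmol/L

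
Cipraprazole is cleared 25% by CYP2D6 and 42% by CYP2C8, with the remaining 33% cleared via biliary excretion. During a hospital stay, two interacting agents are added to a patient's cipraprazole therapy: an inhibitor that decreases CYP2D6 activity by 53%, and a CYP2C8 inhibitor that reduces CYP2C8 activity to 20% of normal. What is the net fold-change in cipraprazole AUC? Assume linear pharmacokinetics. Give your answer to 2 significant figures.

The CYP2D6 pathway (25% of clearance) drops to 0.47× activity: 0.25 × 0.47 = 0.1175.
The CYP2C8 pathway (42% of clearance) drops to 0.2× activity: 0.42 × 0.2 = 0.084.
Non-CYP routes (33%) are unchanged.
CL_new/CL_old = 0.1175 + 0.084 + 0.33 = 0.5315.
Because AUC varies inversely with clearance, the combined effect is 1 / 0.5315 = 1.9.

1.9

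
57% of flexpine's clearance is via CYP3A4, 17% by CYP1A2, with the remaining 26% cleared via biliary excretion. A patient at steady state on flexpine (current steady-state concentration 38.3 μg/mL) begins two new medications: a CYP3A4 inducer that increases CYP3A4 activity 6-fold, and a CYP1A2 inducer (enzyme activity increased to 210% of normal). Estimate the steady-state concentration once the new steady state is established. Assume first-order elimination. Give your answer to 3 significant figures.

9.49 μg/mL

The CYP3A4 pathway (57% of clearance) increases to 6× activity: 0.57 × 6 = 3.42.
The CYP1A2 pathway (17% of clearance) is boosted to 2.1× activity: 0.17 × 2.1 = 0.357.
The remaining 26% of clearance is unaffected.
CL_new/CL_old = 3.42 + 0.357 + 0.26 = 4.037.
New steady-state concentration = 38.3 / 4.037 = 9.49 μg/mL (concentration scales inversely with clearance).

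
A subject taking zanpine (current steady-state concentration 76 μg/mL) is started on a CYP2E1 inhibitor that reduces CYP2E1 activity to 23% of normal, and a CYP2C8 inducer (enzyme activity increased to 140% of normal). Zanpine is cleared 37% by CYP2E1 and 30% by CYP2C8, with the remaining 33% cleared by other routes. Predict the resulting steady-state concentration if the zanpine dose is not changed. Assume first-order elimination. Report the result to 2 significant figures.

91 μg/mL

CYP2E1: 0.37 × 0.23 = 0.0851
CYP2C8: 0.3 × 1.4 = 0.42
Other: 0.33 (unchanged)
Relative clearance = 0.0851 + 0.42 + 0.33 = 0.8351.
Dividing the baseline by the relative clearance: 76 / 0.8351 = 91 μg/mL.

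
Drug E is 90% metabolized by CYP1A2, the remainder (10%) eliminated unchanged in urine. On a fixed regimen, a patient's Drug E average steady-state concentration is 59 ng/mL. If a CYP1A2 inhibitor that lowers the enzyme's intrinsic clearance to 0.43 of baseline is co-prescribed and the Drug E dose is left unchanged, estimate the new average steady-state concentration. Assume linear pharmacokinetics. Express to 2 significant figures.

CYP1A2: 0.9 × 0.43 = 0.387
Other: 0.1 (unchanged)
New clearance relative to baseline: 0.387 + 0.1 = 0.487.
Average steady-state concentration ∝ 1/CL, so new value = 59 / 0.487 = 1.2 × 10² ng/mL.

1.2 × 10² ng/mL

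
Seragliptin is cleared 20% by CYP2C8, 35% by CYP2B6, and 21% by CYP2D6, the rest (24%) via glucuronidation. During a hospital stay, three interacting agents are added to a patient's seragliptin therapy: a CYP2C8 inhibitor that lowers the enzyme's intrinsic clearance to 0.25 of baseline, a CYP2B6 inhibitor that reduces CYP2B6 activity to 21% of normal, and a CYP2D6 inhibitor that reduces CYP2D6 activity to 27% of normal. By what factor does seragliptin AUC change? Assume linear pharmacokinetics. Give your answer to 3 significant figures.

2.38

The CYP2C8 pathway (20% of clearance) is reduced to 0.25× activity: 0.2 × 0.25 = 0.05.
The CYP2B6 pathway (35% of clearance) falls to 0.21× activity: 0.35 × 0.21 = 0.0735.
The CYP2D6 pathway (21% of clearance) falls to 0.27× activity: 0.21 × 0.27 = 0.0567.
Non-CYP routes (24%) are unchanged.
CL_new/CL_old = 0.05 + 0.0735 + 0.0567 + 0.24 = 0.4202.
Net AUC ratio = 1 / 0.4202 = 2.38.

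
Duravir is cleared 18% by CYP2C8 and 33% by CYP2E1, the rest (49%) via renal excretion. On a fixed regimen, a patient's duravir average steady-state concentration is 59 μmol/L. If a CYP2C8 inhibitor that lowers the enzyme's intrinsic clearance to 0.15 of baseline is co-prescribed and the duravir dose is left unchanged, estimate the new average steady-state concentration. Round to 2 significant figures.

The CYP2C8 pathway (18% of clearance) is reduced to 0.15× activity: 0.18 × 0.15 = 0.027.
CYP2E1 (33%) and the residual 49% are unaffected.
Relative clearance = 0.027 + 0.33 + 0.49 = 0.847.
Average steady-state concentration ∝ 1/CL, so new value = 59 / 0.847 = 70 μmol/L.

70 μmol/L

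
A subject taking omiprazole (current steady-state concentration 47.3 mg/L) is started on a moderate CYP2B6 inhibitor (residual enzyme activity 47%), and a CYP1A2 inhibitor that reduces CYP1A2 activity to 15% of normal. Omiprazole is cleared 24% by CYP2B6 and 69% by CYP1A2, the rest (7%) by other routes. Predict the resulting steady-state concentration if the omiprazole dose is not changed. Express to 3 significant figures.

The CYP2B6 pathway (24% of clearance) is reduced to 0.47× activity: 0.24 × 0.47 = 0.1128.
The CYP1A2 pathway (69% of clearance) is reduced to 0.15× activity: 0.69 × 0.15 = 0.1035.
The remaining 7% of clearance is unaffected.
Relative clearance = 0.1128 + 0.1035 + 0.07 = 0.2863.
Dividing the baseline by the relative clearance: 47.3 / 0.2863 = 165 mg/L.

165 mg/L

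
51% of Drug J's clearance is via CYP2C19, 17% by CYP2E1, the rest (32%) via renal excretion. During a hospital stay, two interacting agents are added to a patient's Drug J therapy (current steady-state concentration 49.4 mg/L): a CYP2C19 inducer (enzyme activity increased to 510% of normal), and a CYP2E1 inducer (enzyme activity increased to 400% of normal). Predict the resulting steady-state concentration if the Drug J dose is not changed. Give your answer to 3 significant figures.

The CYP2C19 pathway (51% of clearance) rises to 5.1× activity: 0.51 × 5.1 = 2.601.
The CYP2E1 pathway (17% of clearance) rises to 4× activity: 0.17 × 4 = 0.68.
The remaining 32% of clearance is unaffected.
CL_new/CL_old = 2.601 + 0.68 + 0.32 = 3.601.
Steady-state concentration ∝ 1/CL: new value = 49.4 / 3.601 = 13.7 mg/L.

13.7 mg/L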